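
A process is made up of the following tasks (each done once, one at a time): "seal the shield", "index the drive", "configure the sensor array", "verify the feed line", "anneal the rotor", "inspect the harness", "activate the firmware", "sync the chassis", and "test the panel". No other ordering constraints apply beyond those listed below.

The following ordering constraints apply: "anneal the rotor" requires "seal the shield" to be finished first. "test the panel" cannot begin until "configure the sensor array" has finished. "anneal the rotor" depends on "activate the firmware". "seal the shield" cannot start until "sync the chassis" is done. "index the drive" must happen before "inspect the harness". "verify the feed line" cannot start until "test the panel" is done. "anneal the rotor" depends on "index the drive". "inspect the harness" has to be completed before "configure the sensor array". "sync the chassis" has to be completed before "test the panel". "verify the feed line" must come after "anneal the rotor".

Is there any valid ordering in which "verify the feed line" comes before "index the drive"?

Following "index the drive" → "anneal the rotor" → "verify the feed line", "index the drive" must precede "verify the feed line" in every valid ordering.
So no valid ordering can have "verify the feed line" before "index the drive".

No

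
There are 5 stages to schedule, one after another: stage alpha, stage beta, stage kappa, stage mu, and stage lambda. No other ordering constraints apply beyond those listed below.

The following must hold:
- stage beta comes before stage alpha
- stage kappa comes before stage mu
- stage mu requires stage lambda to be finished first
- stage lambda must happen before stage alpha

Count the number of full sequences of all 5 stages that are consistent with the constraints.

The stages with no prerequisites are stage beta, stage kappa, stage lambda; any of them can be placed first.
Systematically extending each partial ordering one stage at a time and counting, there are 16 complete orderings.

16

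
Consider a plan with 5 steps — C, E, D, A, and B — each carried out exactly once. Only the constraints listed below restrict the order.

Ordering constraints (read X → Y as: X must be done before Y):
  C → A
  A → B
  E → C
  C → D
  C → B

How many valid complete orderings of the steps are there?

3

E is the only step with nothing required before it, so every ordering starts there.
Systematically extending each partial ordering one step at a time and counting, there are 3 complete orderings.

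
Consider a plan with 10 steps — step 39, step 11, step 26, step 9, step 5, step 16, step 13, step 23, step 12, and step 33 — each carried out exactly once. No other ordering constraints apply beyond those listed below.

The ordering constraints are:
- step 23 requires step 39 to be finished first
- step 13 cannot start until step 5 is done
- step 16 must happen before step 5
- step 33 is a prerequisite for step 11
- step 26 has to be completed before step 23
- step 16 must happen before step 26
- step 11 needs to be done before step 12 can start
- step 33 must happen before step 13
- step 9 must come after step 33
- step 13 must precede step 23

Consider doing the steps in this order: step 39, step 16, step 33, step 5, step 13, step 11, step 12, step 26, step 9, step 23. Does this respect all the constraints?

Going through the constraints one by one, each required predecessor appears earlier in the sequence than its dependent — e.g. step 39 (position 1) is before step 23 (position 10), as required.

Yes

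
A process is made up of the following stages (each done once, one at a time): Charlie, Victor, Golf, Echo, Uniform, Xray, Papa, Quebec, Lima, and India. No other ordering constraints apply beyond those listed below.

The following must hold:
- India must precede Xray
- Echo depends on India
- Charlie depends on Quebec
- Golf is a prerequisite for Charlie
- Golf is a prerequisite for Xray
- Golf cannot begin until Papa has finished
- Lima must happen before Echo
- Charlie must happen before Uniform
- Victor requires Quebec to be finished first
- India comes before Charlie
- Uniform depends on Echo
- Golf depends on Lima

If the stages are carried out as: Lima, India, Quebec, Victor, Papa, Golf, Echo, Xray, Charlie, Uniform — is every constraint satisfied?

Every stated constraint is respected: India sits at position 2, ahead of Charlie at position 9, and each of the other listed pairs likewise has the predecessor earlier in the sequence.

Yes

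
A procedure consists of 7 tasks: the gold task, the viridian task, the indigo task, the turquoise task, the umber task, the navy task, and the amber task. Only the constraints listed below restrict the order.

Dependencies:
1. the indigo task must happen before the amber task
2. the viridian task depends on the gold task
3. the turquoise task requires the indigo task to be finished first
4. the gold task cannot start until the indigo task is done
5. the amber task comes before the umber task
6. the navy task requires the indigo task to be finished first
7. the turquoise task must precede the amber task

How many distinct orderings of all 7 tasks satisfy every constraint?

60

The indigo task is the only task with nothing required before it, so every ordering starts there.
Enumerating by repeatedly choosing an available task (one whose prerequisites are all placed) gives 60 distinct complete orderings.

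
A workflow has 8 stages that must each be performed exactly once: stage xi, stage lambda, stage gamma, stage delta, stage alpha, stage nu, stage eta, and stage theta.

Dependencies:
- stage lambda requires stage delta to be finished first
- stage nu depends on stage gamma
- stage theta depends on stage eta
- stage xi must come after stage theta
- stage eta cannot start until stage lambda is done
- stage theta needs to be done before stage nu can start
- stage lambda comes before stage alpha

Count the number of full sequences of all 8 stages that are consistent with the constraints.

62

The stages with no prerequisites are stage gamma, stage delta; any of them can be placed first.
Counting all ways to extend the partial order to a total order gives 62.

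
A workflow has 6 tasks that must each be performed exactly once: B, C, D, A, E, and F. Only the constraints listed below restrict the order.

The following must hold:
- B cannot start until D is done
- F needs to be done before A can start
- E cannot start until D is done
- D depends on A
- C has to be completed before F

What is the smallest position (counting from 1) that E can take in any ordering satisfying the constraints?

5

Every task that must precede E has to come before it. Tracing all chains that end at E, those tasks are: C, D, A, F — 4 in total.
With 4 mandatory predecessors, the earliest E can sit is position 4+1 = 5, and placing just those 4 first achieves it.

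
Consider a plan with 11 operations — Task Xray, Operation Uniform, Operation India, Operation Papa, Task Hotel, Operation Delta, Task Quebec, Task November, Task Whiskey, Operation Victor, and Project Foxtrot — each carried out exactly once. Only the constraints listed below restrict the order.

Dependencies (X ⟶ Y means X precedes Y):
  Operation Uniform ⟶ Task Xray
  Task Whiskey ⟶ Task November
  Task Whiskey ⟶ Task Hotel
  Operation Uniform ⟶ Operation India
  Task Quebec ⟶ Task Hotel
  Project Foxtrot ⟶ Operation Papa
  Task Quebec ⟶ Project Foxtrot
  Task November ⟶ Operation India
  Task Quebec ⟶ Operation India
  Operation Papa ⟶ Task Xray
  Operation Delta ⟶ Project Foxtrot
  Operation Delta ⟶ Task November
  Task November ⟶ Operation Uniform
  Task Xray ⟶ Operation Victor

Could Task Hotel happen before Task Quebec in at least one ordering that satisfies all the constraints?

No

Following Task Quebec → Task Hotel, Task Quebec must precede Task Hotel in every valid ordering.
So no valid ordering can have Task Hotel before Task Quebec.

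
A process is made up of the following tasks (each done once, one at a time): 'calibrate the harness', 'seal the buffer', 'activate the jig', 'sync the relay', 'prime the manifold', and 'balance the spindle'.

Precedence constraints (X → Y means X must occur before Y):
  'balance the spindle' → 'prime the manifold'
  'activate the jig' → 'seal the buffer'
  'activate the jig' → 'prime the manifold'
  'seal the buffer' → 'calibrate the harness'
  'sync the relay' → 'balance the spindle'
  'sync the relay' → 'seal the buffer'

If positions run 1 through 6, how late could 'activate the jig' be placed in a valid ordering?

Every task that must follow 'activate the jig' has to come after it. Tracing all chains starting from 'activate the jig', those tasks are: 'calibrate the harness', 'seal the buffer', 'prime the manifold' — 3 in total.
With 3 mandatory successors out of 6 tasks total, the latest slot for 'activate the jig' is 6−3 = 3, and it's reachable by doing all non-successors before 'activate the jig'.

3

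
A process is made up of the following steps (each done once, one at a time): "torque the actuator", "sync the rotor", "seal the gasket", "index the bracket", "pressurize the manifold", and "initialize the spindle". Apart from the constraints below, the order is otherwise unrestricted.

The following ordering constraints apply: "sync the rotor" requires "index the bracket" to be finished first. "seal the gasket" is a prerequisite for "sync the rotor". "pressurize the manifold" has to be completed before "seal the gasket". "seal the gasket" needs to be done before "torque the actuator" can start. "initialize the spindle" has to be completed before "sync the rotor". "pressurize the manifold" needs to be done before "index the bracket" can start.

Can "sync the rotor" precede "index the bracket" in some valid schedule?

No

Following "index the bracket" → "sync the rotor", "index the bracket" must precede "sync the rotor" in every valid ordering.
So no valid ordering can have "sync the rotor" before "index the bracket".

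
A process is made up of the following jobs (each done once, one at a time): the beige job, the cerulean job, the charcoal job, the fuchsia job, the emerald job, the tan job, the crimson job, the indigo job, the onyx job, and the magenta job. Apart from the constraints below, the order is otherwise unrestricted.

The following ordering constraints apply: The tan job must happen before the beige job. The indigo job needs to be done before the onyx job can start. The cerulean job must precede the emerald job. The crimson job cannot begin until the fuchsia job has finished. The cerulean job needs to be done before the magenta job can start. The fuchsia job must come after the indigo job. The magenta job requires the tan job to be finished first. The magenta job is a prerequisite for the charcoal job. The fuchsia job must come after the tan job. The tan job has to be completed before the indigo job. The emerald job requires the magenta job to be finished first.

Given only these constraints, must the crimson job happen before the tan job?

The constraints actually force the tan job before the crimson job (via the tan job → the fuchsia job → the crimson job), not the other way around.
So the crimson job never precedes the tan job.

No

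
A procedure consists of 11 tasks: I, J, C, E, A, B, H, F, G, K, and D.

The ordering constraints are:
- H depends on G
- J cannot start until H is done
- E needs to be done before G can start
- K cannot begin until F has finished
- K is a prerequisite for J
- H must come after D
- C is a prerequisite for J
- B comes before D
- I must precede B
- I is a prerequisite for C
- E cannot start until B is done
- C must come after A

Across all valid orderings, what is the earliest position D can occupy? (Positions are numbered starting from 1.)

Working backwards through the constraints from D, its full set of required predecessors is I, B — 2 of them.
So at minimum 2 tasks come before D, putting D no earlier than position 3. That position is achievable by scheduling exactly those predecessors first.

3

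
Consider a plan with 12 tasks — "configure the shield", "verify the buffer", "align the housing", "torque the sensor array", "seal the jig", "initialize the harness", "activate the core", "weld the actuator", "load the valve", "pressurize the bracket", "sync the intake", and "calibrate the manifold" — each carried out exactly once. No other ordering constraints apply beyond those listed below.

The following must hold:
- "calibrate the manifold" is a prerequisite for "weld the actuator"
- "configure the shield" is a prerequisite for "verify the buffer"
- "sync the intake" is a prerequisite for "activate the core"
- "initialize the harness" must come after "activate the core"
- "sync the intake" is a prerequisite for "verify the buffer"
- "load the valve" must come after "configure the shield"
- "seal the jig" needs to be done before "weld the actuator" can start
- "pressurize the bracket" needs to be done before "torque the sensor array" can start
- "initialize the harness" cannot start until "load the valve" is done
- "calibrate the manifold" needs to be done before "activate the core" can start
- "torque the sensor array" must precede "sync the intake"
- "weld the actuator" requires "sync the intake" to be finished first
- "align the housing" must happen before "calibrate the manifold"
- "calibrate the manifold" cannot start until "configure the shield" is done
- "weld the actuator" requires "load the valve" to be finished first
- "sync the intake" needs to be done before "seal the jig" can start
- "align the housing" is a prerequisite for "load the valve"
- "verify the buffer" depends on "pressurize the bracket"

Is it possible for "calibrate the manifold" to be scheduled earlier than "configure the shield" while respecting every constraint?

There is a dependency chain "configure the shield" → "calibrate the manifold", so "calibrate the manifold" always comes after "configure the shield".
Hence "calibrate the manifold" can never be scheduled before "configure the shield".

No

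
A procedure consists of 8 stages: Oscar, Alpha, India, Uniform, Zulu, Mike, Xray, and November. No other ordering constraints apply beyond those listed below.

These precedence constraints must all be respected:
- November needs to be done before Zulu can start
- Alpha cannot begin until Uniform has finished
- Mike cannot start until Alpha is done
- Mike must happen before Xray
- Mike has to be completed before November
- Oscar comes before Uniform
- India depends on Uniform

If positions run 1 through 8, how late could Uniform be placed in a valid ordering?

Every stage that must follow Uniform has to come after it. Tracing all chains starting from Uniform, those stages are: Alpha, India, Zulu, Mike, Xray, November — 6 in total.
With 6 mandatory successors out of 8 stages total, the latest slot for Uniform is 8−6 = 2, and it's reachable by doing all non-successors before Uniform.

2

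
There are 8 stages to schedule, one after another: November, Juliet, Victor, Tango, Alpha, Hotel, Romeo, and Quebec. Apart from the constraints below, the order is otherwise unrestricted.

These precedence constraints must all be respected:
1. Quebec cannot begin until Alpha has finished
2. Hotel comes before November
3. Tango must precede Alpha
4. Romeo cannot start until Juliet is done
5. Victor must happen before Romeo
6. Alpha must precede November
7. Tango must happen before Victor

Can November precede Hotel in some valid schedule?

The constraints give a chain Hotel → November, which forces Hotel before November.
So no valid ordering can have November before Hotel.

No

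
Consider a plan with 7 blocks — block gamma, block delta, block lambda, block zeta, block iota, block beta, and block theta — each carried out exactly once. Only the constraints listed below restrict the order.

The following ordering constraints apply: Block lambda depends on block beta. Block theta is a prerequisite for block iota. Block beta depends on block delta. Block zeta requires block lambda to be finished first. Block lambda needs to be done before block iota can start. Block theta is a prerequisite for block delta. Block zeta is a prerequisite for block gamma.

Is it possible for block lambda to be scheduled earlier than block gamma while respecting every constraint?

The constraints force block lambda before block gamma, so yes — every valid ordering has block lambda earlier.

Yes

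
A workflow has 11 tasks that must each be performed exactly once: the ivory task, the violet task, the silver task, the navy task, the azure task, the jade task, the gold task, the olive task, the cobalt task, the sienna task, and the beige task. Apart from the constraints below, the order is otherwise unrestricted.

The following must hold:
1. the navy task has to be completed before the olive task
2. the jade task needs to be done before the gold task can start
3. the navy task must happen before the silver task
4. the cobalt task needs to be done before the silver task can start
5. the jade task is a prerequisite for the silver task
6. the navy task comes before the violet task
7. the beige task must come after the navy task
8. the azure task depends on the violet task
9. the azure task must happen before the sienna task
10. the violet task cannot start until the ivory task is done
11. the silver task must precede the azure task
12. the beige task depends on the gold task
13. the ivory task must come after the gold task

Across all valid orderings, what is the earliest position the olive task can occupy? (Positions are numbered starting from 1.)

2

Working backwards through the constraints from the olive task, its only required predecessor is the navy task.
With 1 mandatory predecessor, the earliest the olive task can sit is position 1+1 = 2, and placing just that one first achieves it.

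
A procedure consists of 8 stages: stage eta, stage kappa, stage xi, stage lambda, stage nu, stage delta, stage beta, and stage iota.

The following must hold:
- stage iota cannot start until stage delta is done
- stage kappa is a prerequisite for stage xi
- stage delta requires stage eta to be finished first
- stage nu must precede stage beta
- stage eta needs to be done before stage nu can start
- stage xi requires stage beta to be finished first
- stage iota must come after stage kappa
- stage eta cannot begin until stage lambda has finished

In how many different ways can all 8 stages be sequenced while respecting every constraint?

55

2 stages have no prerequisites (stage kappa, stage lambda), so any of them could come first.
Counting all ways to extend the partial order to a total order gives 55.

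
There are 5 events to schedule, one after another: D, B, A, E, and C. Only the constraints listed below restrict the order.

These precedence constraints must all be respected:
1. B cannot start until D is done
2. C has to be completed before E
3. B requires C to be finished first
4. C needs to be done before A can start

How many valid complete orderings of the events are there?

2 events have no prerequisites (D, C), so any of them could come first.
Enumerating by repeatedly choosing an available event (one whose prerequisites are all placed) gives 18 distinct complete orderings.

18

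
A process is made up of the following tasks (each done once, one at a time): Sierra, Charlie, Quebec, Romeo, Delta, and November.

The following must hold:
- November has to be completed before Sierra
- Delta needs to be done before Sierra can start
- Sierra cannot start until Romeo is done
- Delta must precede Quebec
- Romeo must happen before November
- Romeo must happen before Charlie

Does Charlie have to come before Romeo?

In fact the dependencies run the other way: Romeo → Charlie.
So Charlie never precedes Romeo.

No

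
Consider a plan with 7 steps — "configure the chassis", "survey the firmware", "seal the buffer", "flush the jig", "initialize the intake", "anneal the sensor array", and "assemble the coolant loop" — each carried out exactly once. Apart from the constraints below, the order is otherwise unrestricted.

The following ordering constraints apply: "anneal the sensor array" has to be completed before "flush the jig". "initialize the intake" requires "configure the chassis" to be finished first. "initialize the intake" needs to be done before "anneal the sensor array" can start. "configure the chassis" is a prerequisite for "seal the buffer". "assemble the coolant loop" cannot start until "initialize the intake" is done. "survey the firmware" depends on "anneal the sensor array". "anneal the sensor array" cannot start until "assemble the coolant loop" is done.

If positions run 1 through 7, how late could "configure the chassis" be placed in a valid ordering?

Following every chain forward from "configure the chassis", the steps that must come later are "survey the firmware", "seal the buffer", "flush the jig", "initialize the intake", "anneal the sensor array", "assemble the coolant loop" — 6 of them.
So at least 6 steps follow "configure the chassis", putting "configure the chassis" no later than position 1. That position is achievable by scheduling everything else first.

1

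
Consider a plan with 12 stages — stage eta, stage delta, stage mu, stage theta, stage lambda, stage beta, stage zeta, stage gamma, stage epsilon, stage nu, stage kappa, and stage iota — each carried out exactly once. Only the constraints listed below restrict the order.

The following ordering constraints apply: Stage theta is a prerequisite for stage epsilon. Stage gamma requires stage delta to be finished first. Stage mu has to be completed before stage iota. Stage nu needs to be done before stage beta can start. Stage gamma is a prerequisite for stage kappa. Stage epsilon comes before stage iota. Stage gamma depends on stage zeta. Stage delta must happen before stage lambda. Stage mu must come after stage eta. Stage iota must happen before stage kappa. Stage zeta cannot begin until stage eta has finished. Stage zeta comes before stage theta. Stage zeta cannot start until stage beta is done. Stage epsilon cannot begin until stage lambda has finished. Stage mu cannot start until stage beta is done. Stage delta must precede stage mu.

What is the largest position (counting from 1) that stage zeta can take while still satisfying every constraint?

Every stage that must follow stage zeta has to come after it. Tracing all chains starting from stage zeta, those stages are: stage theta, stage gamma, stage epsilon, stage kappa, stage iota — 5 in total.
So at least 5 stages follow stage zeta, putting stage zeta no later than position 7. That position is achievable by scheduling everything else first.

7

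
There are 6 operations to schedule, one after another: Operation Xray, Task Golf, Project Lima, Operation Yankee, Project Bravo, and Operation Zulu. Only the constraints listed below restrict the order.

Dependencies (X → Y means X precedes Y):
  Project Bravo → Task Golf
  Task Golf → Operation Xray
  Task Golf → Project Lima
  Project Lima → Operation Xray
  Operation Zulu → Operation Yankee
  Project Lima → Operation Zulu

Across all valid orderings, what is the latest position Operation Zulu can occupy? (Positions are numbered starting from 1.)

Following the constraints forward from Operation Zulu, its only required successor is Operation Yankee.
So at least 1 operation follows Operation Zulu, putting Operation Zulu no later than position 5. That position is achievable by scheduling everything else first.

5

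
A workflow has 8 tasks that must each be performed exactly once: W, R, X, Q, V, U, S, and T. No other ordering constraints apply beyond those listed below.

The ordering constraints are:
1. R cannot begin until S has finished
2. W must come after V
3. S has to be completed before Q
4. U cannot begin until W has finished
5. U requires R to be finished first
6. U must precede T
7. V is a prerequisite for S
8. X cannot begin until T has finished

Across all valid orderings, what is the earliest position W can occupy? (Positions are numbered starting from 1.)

The only task forced before W (directly or transitively) is V.
So at minimum 1 task comes before W, putting W no earlier than position 2. That position is achievable by scheduling exactly that predecessor first.

2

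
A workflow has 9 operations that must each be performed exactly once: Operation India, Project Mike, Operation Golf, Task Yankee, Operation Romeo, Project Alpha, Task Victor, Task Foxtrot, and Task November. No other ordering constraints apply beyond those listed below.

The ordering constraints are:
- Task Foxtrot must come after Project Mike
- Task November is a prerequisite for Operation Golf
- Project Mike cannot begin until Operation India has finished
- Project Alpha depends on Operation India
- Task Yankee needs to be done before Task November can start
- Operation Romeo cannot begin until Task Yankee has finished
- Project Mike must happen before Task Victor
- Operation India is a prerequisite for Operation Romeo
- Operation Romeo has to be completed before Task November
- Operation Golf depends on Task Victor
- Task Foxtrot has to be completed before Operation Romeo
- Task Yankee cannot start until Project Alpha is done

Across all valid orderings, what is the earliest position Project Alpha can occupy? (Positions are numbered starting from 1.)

Working backwards through the constraints from Project Alpha, its only required predecessor is Operation India.
With 1 mandatory predecessor, the earliest Project Alpha can sit is position 1+1 = 2, and placing just that one first achieves it.

2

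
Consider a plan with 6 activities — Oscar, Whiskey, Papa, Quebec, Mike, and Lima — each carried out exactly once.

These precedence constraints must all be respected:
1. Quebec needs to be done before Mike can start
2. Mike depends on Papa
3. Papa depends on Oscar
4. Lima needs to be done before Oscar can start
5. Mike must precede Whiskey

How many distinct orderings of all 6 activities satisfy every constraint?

2 activities have no prerequisites (Quebec, Lima), so any of them could come first.
Systematically extending each partial ordering one activity at a time and counting, there are 4 complete orderings.

4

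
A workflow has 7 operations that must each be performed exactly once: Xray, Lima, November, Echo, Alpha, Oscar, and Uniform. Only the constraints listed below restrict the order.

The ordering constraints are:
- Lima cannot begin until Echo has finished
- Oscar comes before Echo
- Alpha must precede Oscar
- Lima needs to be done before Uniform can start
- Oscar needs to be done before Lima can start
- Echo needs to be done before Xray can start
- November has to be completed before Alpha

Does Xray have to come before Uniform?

No

Nothing in the constraints links Xray and Uniform; they are unordered relative to each other.
So Xray can come before Uniform or after — it is not forced.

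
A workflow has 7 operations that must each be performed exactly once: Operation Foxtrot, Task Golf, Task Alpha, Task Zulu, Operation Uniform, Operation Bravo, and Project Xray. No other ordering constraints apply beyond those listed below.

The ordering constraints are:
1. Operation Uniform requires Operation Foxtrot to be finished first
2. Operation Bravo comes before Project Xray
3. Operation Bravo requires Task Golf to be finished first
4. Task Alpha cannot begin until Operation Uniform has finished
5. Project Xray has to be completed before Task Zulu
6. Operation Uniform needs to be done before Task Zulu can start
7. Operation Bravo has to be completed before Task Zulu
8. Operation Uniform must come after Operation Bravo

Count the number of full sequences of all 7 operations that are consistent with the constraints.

2 operations have no prerequisites (Operation Foxtrot, Task Golf), so any of them could come first.
Enumerating by repeatedly choosing an available operation (one whose prerequisites are all placed) gives 17 distinct complete orderings.

17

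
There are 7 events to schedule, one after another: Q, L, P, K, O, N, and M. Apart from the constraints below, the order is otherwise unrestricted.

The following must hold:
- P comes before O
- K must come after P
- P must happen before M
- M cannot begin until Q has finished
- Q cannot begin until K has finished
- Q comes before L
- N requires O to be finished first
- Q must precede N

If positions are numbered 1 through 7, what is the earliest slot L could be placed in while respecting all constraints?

Every event that must precede L has to come before it. Tracing all chains that end at L, those events are: Q, P, K — 3 in total.
So at minimum 3 events come before L, putting L no earlier than position 4. That position is achievable by scheduling exactly those predecessors first.

4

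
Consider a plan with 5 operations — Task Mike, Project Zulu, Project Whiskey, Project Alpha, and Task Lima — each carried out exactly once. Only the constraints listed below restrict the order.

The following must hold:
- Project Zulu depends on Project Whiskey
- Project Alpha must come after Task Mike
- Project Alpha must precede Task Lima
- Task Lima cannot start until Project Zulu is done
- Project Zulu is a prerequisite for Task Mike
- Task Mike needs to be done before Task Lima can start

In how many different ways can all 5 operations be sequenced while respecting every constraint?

Only Project Whiskey has no prerequisites, so it must go first.
Every operation is then forced in turn, so only 1 complete ordering is consistent with the constraints.

1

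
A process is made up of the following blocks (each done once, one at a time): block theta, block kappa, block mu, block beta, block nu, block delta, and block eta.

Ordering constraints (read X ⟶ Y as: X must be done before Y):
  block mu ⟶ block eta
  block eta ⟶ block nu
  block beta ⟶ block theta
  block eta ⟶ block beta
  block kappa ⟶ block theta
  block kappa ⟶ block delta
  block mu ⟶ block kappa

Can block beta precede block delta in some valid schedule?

No chain of constraints runs from block delta to block beta, so block delta is not required to come first.
That means at least one valid schedule has block beta before block delta.

Yes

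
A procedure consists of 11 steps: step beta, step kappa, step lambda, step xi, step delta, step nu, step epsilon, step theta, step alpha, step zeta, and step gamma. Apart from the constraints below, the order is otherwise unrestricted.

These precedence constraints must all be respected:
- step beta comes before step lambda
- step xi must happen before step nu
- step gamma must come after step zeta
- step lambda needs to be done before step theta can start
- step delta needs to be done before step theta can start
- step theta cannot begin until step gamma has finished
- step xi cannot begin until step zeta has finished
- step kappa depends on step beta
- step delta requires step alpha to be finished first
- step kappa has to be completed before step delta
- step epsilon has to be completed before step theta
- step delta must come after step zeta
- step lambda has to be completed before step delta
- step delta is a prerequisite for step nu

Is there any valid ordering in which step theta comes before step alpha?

The constraints give a chain step alpha → step delta → step theta, which forces step alpha before step theta.
Hence step theta can never be scheduled before step alpha.

No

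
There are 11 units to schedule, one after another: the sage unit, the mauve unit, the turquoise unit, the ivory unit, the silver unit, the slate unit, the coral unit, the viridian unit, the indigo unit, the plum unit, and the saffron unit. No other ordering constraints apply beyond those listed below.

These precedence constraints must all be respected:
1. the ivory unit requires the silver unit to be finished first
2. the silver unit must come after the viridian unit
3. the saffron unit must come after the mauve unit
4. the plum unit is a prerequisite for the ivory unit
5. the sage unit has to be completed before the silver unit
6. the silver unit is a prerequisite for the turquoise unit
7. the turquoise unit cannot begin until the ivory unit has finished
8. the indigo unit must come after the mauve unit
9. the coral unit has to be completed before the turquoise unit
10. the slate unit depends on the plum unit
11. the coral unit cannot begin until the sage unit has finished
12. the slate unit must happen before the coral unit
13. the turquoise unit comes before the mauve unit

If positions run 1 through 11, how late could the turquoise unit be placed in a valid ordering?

8

Every unit that must follow the turquoise unit has to come after it. Tracing all chains starting from the turquoise unit, those units are: the mauve unit, the indigo unit, the saffron unit — 3 in total.
So at least 3 units follow the turquoise unit, putting the turquoise unit no later than position 8. That position is achievable by scheduling everything else first.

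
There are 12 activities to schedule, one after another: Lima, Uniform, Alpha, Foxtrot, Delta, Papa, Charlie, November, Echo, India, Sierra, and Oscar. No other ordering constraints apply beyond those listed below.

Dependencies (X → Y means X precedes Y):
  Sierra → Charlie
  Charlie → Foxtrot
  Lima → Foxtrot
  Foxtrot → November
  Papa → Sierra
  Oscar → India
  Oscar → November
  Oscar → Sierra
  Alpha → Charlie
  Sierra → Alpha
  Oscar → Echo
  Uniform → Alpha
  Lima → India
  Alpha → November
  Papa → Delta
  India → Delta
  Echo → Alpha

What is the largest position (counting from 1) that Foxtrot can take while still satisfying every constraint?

11

The only activity forced after Foxtrot (directly or by a chain) is November.
With 1 mandatory successor out of 12 activities total, the latest slot for Foxtrot is 12−1 = 11, and it's reachable by doing all non-successors before Foxtrot.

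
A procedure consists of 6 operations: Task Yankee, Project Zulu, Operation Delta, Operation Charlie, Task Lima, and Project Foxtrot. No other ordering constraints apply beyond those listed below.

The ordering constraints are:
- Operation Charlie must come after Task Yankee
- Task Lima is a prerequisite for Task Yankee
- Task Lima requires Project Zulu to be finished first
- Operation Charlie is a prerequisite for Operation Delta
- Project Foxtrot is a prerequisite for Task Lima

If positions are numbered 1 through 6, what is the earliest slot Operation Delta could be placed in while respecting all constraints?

The operations that are forced before Operation Delta, directly or transitively, are Task Yankee, Project Zulu, Operation Charlie, Task Lima, Project Foxtrot. That's 5 operations.
So at minimum 5 operations come before Operation Delta, putting Operation Delta no earlier than position 6. That position is achievable by scheduling exactly those predecessors first.

6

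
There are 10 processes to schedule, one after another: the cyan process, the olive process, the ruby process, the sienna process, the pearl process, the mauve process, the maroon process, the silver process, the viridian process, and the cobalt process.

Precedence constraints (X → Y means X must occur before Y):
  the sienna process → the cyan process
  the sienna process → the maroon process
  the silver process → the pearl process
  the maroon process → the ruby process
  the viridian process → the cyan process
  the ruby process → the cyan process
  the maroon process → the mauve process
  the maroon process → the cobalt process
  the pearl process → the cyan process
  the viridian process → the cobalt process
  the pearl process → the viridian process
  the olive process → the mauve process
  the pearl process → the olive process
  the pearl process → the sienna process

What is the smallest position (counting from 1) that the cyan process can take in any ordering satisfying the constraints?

Every process that must precede the cyan process has to come before it. Tracing all chains that end at the cyan process, those processes are: the ruby process, the sienna process, the pearl process, the maroon process, the silver process, the viridian process — 6 in total.
With 6 mandatory predecessors, the earliest the cyan process can sit is position 6+1 = 7, and placing just those 6 first achieves it.

7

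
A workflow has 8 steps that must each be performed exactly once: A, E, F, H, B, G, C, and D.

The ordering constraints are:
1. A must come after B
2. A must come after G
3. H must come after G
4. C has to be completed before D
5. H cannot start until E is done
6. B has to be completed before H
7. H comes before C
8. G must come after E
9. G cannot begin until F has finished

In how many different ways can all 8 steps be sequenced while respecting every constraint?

3 steps have no prerequisites (E, F, B), so any of them could come first.
Enumerating by repeatedly choosing an available step (one whose prerequisites are all placed) gives 32 distinct complete orderings.

32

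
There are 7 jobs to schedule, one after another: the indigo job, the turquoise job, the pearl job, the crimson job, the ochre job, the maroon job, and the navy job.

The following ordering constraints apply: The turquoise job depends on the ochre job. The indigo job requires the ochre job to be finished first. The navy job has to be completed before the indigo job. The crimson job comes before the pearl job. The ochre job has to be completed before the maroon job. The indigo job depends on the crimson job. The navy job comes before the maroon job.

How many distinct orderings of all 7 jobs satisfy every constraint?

250

3 jobs have no prerequisites (the crimson job, the ochre job, the navy job), so any of them could come first.
Systematically extending each partial ordering one job at a time and counting, there are 250 complete orderings.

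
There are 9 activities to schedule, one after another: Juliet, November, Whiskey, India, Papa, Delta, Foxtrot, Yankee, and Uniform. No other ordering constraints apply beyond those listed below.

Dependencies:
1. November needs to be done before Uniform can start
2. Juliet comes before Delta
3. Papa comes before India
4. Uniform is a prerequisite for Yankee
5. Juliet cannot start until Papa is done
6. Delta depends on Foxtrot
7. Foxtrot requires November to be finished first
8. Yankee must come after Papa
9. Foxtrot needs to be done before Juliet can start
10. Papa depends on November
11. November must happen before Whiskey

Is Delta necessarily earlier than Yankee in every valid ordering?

No

No chain of constraints connects Delta to Yankee in either direction.
A valid ordering placing Yankee before Delta exists, so the answer is no.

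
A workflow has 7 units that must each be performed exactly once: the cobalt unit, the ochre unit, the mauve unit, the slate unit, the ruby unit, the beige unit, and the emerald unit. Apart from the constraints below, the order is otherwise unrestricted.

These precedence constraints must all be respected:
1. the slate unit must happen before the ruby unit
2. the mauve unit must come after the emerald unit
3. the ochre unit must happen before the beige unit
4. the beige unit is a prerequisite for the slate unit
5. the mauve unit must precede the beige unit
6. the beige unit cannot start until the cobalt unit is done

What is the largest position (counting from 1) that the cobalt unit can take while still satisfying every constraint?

The units that are forced after the cobalt unit, directly or by a chain of constraints, are the slate unit, the ruby unit, the beige unit. That's 3 units.
So at least 3 units follow the cobalt unit, putting the cobalt unit no later than position 4. That position is achievable by scheduling everything else first.

4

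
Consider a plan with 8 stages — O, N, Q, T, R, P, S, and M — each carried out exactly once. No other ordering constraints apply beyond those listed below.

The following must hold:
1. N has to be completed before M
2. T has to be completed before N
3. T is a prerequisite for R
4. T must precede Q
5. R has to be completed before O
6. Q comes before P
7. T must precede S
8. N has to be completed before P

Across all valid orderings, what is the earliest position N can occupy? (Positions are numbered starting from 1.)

Working backwards through the constraints from N, its only required predecessor is T.
With 1 mandatory predecessor, the earliest N can sit is position 1+1 = 2, and placing just that one first achieves it.

2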